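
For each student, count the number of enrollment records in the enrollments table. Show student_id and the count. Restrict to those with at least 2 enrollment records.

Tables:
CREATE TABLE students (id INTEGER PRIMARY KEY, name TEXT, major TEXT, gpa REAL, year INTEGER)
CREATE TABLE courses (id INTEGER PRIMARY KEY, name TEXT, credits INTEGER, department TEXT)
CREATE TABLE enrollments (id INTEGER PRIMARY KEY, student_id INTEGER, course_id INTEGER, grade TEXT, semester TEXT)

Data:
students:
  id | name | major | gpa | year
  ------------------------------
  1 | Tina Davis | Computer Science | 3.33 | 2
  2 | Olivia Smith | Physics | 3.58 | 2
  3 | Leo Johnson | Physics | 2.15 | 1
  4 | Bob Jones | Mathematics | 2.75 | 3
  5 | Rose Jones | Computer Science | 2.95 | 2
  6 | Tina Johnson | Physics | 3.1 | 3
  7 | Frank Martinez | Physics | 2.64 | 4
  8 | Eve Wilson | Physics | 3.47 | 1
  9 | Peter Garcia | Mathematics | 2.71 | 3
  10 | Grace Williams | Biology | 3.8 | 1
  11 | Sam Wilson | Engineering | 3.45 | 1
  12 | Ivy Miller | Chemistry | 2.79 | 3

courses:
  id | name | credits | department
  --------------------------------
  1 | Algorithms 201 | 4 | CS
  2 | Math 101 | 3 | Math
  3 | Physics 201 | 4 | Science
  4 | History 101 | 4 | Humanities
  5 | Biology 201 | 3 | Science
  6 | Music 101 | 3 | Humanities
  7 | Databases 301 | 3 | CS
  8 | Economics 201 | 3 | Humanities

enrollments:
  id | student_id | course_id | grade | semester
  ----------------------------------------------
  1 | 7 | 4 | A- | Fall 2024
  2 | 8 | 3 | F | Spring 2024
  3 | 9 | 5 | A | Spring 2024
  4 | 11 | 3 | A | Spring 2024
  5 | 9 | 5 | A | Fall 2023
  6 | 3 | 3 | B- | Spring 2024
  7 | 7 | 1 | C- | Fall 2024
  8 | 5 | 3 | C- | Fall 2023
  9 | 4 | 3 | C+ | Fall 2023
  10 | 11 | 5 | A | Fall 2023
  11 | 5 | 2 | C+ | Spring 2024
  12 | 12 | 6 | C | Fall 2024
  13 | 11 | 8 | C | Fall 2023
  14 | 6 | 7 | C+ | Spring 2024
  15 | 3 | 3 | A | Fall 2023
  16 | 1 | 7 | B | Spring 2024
SELECT student_id, COUNT(*) AS enrollment_count FROM enrollments GROUP BY student_id HAVING COUNT(*) >= 2

Execution result:
student_id | enrollment_count
3 | 2
5 | 2
7 | 2
9 | 2
11 | 3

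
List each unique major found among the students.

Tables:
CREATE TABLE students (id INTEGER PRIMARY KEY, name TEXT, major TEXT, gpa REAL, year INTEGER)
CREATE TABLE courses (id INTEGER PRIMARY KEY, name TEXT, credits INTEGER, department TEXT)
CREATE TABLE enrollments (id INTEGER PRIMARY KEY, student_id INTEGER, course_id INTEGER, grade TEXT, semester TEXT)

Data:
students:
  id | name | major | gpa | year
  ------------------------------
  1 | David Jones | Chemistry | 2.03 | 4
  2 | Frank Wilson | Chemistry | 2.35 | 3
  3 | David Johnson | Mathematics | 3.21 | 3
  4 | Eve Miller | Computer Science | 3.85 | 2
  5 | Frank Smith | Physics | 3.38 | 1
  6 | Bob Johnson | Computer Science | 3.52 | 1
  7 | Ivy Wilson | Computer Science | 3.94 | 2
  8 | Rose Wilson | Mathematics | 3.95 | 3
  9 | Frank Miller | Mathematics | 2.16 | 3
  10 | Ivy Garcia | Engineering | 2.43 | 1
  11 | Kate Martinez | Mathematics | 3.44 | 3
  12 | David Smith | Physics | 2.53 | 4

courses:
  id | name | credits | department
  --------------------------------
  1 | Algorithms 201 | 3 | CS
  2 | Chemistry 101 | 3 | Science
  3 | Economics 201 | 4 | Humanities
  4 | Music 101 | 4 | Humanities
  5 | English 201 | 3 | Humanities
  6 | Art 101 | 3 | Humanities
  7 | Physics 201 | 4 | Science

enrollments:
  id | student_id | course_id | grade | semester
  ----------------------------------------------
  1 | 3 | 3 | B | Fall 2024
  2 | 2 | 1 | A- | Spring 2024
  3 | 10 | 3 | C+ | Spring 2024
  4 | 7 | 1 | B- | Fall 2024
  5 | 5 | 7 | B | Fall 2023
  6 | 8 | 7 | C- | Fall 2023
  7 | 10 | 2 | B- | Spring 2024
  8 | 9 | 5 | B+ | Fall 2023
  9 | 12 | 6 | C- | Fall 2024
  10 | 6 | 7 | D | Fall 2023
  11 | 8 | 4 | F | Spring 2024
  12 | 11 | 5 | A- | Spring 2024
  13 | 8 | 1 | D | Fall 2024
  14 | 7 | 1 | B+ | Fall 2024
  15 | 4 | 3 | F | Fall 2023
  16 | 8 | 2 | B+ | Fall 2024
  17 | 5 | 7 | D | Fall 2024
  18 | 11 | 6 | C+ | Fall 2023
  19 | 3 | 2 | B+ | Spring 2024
SELECT DISTINCT major FROM students

Execution result:
major
Chemistry
Mathematics
Computer Science
Physics
Engineering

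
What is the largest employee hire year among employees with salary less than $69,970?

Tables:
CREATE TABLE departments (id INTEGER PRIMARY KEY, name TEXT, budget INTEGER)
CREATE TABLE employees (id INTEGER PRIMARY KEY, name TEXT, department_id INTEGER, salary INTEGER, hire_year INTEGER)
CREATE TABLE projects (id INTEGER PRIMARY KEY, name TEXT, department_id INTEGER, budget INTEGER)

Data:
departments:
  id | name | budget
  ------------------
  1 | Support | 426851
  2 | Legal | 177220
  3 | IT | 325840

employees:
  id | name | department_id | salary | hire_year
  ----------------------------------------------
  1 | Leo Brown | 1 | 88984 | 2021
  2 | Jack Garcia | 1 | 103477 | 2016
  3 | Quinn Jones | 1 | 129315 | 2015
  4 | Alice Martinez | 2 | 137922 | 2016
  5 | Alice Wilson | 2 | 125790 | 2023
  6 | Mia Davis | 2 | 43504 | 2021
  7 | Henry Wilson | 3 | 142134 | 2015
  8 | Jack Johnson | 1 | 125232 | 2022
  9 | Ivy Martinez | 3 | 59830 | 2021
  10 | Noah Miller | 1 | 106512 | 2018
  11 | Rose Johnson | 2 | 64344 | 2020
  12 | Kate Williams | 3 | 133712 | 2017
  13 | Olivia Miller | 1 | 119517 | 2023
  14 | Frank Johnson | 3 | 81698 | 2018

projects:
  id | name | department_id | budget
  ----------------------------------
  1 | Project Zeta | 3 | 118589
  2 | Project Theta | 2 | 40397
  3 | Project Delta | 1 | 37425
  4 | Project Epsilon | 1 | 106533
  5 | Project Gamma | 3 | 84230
SELECT MAX(hire_year) FROM employees WHERE salary < 69970

Execution result:
2021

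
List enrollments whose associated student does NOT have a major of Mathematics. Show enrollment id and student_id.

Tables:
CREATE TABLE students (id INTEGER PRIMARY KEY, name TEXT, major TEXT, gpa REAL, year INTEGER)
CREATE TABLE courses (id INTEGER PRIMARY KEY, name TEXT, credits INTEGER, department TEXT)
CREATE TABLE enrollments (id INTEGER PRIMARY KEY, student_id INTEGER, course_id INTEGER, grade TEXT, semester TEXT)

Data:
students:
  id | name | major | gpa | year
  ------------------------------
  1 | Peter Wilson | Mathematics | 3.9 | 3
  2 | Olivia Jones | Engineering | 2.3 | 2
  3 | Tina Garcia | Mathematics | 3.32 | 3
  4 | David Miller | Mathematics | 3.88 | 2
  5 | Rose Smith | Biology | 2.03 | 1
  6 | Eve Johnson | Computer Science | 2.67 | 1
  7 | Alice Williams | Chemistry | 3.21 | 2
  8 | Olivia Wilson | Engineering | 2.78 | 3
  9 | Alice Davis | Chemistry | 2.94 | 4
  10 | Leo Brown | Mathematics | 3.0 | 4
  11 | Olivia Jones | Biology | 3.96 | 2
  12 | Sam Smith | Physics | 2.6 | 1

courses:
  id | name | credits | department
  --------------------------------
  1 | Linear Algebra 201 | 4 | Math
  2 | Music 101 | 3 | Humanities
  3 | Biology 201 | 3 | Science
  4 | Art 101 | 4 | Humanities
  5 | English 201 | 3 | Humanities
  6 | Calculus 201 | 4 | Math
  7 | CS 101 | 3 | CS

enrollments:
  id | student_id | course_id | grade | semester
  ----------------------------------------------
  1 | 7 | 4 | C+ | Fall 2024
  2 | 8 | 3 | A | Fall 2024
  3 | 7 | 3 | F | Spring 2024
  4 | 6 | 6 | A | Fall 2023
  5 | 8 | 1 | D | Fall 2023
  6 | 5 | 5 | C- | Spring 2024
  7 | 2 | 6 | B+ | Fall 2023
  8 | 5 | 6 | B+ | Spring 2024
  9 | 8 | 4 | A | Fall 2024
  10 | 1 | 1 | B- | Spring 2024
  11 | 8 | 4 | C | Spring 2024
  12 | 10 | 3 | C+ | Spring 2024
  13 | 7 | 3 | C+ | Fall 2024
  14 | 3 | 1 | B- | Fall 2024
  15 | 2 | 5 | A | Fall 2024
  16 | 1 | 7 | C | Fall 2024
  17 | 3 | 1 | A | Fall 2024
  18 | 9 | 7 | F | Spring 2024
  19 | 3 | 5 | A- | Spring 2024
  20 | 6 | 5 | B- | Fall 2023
SELECT id, student_id FROM enrollments WHERE student_id NOT IN (SELECT id FROM students WHERE major = 'Mathematics')

Execution result:
id | student_id
1 | 7
2 | 8
3 | 7
4 | 6
5 | 8
6 | 5
7 | 2
8 | 5
9 | 8
11 | 8
13 | 7
15 | 2
18 | 9
20 | 6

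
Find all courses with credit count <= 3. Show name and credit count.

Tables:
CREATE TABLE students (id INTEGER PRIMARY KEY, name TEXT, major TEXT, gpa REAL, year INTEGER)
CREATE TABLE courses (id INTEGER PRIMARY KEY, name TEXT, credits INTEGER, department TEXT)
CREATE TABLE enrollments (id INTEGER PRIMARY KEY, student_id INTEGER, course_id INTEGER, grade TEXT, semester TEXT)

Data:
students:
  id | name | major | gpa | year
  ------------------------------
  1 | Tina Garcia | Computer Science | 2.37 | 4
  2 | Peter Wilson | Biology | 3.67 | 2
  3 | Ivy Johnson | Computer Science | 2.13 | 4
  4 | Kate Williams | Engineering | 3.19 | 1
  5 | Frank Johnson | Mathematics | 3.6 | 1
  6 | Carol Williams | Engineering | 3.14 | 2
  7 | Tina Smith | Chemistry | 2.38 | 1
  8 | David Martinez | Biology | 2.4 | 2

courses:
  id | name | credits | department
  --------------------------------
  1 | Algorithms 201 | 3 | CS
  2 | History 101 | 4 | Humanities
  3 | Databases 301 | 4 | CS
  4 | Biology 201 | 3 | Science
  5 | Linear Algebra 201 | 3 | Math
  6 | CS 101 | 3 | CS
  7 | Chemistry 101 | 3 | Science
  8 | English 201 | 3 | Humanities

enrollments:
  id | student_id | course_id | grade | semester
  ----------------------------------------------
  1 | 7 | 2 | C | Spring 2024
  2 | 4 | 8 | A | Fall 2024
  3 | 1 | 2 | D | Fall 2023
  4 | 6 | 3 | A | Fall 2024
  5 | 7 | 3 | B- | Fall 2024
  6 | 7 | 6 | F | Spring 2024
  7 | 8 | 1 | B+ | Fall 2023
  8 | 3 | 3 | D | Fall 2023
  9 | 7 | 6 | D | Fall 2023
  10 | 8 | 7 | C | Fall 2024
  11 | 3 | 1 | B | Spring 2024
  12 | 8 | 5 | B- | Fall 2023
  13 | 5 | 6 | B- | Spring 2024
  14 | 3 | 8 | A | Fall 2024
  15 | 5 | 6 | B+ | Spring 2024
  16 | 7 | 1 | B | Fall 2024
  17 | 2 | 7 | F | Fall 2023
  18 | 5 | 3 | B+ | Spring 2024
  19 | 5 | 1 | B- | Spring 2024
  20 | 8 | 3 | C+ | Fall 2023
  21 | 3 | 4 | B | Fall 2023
SELECT name, credits FROM courses WHERE credits <= 3

Execution result:
name | credits
Algorithms 201 | 3
Biology 201 | 3
Linear Algebra 201 | 3
CS 101 | 3
Chemistry 101 | 3
English 201 | 3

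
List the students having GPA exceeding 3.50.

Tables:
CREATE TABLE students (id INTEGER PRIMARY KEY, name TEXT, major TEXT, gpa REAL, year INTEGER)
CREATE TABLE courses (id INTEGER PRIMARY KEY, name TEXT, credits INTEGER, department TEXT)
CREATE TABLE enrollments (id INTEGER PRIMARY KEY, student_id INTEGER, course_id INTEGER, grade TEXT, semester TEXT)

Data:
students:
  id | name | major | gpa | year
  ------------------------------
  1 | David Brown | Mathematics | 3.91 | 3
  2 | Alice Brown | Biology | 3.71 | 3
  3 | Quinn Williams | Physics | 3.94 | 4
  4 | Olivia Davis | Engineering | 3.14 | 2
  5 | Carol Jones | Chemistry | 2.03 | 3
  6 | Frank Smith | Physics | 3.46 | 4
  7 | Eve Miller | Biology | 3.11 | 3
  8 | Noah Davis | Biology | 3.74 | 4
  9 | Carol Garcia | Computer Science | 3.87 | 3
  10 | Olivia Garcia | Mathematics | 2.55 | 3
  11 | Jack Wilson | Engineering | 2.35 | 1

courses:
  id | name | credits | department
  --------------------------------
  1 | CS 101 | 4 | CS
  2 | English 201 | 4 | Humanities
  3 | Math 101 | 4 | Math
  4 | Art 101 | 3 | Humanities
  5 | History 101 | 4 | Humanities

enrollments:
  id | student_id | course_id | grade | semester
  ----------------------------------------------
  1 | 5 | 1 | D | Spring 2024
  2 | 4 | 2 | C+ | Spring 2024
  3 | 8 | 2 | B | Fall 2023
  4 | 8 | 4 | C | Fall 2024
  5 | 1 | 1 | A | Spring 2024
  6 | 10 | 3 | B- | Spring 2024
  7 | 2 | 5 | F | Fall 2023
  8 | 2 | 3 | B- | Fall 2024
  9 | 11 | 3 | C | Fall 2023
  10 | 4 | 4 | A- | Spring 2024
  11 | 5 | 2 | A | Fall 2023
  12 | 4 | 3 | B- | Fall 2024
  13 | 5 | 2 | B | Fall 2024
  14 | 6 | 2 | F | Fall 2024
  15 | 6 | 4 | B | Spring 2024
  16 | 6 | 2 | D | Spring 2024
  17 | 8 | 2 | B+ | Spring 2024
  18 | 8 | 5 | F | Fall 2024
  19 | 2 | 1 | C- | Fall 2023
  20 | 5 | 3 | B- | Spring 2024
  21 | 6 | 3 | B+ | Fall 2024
SELECT name, gpa FROM students WHERE gpa > 3.5

Execution result:
name | gpa
David Brown | 3.91
Alice Brown | 3.71
Quinn Williams | 3.94
Noah Davis | 3.74
Carol Garcia | 3.87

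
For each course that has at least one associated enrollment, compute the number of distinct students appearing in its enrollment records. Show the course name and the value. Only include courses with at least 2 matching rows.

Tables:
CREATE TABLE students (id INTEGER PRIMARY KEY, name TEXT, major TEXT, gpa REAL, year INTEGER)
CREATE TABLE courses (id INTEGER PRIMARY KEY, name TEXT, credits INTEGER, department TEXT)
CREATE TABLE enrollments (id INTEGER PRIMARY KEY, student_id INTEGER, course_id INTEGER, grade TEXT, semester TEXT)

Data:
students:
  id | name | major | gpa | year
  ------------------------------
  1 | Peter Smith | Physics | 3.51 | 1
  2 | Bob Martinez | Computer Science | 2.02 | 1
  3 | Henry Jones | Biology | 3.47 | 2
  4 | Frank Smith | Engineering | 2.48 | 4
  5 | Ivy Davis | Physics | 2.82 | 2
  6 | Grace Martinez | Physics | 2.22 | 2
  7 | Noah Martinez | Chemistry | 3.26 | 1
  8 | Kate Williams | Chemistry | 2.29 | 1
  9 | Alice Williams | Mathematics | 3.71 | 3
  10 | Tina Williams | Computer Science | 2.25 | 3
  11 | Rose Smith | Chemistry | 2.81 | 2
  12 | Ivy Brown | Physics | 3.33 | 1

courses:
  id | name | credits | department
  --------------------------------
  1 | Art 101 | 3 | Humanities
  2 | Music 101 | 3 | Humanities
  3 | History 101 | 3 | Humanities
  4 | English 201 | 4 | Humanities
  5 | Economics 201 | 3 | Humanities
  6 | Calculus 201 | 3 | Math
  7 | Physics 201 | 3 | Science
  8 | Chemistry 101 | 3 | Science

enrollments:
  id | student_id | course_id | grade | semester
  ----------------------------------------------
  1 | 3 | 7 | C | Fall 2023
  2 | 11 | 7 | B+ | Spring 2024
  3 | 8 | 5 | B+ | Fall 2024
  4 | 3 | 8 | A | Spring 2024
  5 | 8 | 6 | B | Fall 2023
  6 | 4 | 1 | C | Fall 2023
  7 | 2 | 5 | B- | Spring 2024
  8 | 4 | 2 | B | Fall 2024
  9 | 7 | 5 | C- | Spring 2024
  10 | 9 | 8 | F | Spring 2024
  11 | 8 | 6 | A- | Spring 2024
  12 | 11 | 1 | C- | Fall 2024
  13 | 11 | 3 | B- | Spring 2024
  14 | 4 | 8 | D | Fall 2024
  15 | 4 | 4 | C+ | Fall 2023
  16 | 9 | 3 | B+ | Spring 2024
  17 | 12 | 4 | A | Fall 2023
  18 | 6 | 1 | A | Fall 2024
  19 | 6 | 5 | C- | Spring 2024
SELECT p.name, COUNT(DISTINCT c.student_id) AS distinct_student_count FROM enrollments c JOIN courses p ON c.course_id = p.id GROUP BY p.id, p.name HAVING COUNT(*) >= 2

Execution result:
name | distinct_student_count
Art 101 | 3
History 101 | 2
English 201 | 2
Economics 201 | 4
Calculus 201 | 1
Physics 201 | 2
Chemistry 101 | 3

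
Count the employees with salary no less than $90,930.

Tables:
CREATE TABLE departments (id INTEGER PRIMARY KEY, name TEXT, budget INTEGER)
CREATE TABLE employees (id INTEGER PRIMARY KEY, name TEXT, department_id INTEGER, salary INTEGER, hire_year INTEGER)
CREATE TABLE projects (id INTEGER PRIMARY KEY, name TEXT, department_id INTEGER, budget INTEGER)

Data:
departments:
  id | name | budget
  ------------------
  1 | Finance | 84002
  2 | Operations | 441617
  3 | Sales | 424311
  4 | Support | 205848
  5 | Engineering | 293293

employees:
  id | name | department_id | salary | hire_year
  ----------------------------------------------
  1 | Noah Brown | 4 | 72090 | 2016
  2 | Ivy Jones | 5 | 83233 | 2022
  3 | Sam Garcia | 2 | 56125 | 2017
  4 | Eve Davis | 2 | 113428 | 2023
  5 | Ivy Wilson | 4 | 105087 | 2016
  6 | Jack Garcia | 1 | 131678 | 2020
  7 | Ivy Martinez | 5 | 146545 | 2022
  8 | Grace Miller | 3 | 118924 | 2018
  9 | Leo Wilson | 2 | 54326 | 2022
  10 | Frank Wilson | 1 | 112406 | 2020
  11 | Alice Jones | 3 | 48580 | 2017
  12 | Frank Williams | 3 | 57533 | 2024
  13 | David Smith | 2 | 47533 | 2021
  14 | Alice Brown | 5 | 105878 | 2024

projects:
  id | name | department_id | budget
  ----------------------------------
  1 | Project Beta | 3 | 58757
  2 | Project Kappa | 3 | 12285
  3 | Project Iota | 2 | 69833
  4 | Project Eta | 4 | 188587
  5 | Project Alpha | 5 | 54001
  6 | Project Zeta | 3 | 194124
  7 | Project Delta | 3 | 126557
SELECT COUNT(*) FROM employees WHERE salary >= 90930

Execution result:
7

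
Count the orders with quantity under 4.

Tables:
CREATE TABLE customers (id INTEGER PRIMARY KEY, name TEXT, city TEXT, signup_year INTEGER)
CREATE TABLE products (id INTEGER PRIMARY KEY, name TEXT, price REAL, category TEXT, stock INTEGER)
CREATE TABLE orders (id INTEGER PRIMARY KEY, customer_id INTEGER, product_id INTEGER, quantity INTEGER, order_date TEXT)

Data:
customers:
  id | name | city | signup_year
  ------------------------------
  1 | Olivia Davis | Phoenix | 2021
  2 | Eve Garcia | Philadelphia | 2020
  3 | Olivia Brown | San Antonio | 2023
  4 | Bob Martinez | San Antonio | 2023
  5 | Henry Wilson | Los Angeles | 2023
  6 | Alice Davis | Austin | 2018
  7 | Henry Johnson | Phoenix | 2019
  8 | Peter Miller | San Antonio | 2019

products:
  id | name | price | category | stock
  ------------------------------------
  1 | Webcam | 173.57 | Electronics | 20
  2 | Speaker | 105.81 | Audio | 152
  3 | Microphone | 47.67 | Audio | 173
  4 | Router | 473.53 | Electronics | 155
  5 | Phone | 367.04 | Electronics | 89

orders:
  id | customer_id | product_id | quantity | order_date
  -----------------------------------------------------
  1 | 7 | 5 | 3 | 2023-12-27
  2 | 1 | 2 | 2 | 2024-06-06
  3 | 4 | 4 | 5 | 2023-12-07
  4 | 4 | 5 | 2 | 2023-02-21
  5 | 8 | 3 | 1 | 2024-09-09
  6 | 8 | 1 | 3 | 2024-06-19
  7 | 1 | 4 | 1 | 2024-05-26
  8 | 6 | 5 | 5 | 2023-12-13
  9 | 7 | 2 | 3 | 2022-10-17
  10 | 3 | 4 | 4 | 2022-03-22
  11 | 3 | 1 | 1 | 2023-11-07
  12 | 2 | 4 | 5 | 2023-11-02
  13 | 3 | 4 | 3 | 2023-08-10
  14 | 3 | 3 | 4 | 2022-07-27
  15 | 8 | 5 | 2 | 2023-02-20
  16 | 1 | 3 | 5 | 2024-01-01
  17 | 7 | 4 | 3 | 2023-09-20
SELECT COUNT(*) FROM orders WHERE quantity < 4

Execution result:
11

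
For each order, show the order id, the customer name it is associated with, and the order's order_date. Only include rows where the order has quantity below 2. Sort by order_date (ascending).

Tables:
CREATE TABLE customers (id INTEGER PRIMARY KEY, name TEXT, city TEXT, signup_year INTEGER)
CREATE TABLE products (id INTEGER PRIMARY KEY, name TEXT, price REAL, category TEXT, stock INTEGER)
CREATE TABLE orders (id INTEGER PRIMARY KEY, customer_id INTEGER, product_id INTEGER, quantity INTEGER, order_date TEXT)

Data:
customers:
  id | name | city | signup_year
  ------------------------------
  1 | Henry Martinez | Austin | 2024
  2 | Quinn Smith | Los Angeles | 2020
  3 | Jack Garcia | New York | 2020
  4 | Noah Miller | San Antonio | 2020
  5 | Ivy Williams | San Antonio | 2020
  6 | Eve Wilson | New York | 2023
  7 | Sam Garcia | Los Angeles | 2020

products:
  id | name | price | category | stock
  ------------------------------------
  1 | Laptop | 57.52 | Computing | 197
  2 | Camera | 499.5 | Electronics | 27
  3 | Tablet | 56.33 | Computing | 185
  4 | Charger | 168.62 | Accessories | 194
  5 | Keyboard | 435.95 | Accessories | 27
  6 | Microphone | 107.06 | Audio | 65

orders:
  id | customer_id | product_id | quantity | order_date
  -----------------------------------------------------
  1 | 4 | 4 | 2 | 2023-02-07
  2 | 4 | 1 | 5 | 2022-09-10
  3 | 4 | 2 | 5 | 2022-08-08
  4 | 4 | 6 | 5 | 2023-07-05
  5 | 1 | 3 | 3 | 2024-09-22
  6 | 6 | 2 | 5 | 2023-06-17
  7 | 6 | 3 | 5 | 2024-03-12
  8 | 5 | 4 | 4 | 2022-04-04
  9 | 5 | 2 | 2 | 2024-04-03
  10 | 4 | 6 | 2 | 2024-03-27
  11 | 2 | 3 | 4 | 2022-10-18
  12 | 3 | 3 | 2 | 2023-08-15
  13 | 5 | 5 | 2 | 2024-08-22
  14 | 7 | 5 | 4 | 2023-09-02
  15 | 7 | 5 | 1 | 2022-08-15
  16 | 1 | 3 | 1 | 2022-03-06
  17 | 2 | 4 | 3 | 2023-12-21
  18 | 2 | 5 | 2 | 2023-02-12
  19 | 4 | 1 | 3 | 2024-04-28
SELECT c.id, p.name AS customer, c.order_date FROM orders c JOIN customers p ON c.customer_id = p.id WHERE c.quantity < 2 ORDER BY c.order_date ASC

Execution result:
id | customer | order_date
16 | Henry Martinez | 2022-03-06
15 | Sam Garcia | 2022-08-15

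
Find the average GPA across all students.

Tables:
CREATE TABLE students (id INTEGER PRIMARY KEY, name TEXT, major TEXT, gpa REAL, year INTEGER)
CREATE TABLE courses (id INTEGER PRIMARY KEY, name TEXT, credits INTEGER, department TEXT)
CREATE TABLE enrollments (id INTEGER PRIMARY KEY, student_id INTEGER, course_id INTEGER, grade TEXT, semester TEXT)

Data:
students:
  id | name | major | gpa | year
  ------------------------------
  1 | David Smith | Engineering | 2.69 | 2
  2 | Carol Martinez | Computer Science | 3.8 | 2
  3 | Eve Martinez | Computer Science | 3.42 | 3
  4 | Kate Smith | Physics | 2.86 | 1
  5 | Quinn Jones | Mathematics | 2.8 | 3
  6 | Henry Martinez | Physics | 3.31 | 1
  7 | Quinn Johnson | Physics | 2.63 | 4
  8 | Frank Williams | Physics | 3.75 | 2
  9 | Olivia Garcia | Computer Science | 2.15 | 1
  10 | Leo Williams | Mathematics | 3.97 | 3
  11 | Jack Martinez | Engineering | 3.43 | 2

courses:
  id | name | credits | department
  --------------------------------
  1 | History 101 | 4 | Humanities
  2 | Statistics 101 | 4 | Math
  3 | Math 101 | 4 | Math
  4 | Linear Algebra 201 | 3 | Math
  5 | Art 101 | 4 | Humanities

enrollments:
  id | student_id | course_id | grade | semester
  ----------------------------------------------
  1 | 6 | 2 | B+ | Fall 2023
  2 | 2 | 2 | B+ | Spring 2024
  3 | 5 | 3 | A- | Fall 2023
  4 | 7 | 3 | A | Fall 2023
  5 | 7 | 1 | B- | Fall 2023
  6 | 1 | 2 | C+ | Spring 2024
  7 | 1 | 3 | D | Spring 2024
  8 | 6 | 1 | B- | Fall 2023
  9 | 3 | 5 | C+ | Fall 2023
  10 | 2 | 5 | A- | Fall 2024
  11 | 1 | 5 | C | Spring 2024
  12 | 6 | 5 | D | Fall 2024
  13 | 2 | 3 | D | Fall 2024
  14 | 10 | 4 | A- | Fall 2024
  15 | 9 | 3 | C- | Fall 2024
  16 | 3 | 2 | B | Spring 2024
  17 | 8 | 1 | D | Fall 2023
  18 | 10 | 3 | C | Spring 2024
SELECT AVG(gpa) FROM students

Execution result:
3.16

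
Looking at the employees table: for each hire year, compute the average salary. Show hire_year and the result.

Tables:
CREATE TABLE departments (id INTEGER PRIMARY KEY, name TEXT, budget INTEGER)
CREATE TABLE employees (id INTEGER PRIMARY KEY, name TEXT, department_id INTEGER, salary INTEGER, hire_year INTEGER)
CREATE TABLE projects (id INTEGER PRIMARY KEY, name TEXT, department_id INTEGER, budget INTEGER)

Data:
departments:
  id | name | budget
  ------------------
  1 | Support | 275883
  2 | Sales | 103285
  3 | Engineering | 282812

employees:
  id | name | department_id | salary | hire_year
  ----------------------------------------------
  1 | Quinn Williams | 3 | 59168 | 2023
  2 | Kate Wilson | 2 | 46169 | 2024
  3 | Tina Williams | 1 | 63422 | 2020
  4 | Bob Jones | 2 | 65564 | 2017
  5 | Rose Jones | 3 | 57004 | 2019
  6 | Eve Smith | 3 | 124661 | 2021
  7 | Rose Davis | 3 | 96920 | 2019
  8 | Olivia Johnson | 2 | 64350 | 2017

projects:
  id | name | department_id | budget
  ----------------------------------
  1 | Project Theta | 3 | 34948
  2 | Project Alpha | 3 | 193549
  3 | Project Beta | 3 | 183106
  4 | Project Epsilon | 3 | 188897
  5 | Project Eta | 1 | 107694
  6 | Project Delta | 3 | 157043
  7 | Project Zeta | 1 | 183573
SELECT hire_year, AVG(salary) AS avg_salary FROM employees GROUP BY hire_year

Execution result:
hire_year | avg_salary
2017 | 64957.00
2019 | 76962.00
2020 | 63422.00
2021 | 124661.00
2023 | 59168.00
2024 | 46169.00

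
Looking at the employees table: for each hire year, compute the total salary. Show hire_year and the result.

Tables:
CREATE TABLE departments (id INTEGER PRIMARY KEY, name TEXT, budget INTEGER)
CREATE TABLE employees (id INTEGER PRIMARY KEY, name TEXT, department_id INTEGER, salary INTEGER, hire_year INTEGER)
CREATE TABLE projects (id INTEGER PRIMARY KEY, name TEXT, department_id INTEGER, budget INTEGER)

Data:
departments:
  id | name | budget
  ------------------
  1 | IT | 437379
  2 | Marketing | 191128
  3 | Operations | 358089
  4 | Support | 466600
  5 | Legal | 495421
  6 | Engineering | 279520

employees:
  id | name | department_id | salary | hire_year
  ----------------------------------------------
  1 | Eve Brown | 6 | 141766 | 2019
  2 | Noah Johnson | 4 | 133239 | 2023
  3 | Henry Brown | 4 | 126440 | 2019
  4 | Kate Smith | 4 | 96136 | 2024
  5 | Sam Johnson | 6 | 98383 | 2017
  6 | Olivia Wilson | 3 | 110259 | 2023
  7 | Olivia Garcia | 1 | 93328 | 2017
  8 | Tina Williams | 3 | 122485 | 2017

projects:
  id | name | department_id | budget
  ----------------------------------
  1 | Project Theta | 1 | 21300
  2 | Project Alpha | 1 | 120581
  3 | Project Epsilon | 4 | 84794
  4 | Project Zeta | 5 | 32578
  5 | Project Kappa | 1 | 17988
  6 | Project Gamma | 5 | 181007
SELECT hire_year, SUM(salary) AS sum_salary FROM employees GROUP BY hire_year

Execution result:
hire_year | sum_salary
2017 | 314196
2019 | 268206
2023 | 243498
2024 | 96136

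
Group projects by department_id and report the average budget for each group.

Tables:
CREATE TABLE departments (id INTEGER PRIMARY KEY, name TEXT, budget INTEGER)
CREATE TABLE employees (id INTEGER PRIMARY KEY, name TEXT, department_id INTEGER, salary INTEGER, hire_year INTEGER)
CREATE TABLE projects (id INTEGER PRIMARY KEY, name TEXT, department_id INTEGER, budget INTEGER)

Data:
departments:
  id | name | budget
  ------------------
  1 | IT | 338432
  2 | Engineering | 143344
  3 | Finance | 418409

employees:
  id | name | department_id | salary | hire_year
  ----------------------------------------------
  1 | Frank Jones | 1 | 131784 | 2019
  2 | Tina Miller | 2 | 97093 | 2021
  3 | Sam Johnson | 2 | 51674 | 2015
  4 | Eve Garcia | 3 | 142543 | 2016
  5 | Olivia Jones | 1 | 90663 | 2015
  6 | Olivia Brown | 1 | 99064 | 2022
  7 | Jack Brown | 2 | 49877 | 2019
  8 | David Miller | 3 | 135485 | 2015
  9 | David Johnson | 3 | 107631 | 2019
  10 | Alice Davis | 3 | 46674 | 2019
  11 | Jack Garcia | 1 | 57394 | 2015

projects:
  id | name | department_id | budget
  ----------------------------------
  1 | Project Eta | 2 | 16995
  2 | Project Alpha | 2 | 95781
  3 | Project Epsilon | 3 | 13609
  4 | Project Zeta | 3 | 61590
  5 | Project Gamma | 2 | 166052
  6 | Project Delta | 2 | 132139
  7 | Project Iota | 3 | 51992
SELECT department_id, AVG(budget) AS avg_budget FROM projects GROUP BY department_id

Execution result:
department_id | avg_budget
2 | 102741.75
3 | 42397.00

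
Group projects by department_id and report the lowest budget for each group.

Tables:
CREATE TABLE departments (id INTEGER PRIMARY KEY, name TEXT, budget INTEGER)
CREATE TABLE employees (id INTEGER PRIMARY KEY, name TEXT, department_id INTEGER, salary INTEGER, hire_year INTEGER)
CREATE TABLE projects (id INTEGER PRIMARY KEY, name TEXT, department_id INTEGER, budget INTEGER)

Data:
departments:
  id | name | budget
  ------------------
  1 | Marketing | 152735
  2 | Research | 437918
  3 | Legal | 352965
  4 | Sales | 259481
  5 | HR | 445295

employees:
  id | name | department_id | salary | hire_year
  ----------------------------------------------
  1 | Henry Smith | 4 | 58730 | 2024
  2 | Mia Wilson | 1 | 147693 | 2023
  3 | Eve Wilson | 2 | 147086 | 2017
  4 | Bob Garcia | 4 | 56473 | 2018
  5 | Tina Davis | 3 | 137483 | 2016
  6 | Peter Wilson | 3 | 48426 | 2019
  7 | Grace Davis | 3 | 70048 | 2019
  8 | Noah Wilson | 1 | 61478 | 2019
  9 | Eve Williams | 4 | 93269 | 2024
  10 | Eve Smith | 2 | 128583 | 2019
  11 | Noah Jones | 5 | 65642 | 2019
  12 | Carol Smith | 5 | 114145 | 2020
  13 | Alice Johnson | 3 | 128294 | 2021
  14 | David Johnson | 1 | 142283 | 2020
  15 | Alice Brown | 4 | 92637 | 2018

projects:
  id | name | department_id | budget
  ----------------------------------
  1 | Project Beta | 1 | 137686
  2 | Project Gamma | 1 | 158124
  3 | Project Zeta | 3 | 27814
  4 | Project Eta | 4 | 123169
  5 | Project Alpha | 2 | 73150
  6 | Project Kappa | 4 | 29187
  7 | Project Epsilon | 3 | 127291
SELECT department_id, MIN(budget) AS min_budget FROM projects GROUP BY department_id

Execution result:
department_id | min_budget
1 | 137686
2 | 73150
3 | 27814
4 | 29187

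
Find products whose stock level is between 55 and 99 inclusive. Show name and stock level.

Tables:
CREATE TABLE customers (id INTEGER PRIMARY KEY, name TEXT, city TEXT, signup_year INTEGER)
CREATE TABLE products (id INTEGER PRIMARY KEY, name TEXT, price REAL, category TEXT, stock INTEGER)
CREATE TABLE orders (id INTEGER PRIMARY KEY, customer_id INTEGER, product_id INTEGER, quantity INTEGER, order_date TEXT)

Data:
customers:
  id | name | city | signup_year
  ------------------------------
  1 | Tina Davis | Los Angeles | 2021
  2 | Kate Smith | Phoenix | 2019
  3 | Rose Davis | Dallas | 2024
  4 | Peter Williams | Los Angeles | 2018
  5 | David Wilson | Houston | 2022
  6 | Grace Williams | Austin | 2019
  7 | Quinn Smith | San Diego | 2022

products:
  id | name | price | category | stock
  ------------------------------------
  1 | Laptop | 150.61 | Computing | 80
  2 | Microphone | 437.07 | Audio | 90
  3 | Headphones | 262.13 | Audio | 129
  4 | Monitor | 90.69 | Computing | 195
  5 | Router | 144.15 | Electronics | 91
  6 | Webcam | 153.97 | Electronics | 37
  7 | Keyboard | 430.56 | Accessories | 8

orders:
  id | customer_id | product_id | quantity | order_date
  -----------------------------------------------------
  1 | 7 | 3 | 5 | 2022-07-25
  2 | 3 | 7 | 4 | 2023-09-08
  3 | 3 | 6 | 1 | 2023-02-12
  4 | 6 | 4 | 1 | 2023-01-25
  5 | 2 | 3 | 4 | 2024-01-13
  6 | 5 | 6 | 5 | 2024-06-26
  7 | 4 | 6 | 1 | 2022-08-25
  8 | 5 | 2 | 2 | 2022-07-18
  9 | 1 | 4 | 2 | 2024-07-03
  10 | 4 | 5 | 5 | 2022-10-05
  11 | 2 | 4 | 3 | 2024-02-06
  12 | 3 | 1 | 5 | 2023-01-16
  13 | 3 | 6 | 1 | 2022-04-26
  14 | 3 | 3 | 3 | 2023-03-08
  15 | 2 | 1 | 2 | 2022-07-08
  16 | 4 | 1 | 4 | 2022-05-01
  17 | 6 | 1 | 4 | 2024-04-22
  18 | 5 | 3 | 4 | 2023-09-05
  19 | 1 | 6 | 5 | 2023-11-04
SELECT name, stock FROM products WHERE stock BETWEEN 55 AND 99

Execution result:
name | stock
Laptop | 80
Microphone | 90
Router | 91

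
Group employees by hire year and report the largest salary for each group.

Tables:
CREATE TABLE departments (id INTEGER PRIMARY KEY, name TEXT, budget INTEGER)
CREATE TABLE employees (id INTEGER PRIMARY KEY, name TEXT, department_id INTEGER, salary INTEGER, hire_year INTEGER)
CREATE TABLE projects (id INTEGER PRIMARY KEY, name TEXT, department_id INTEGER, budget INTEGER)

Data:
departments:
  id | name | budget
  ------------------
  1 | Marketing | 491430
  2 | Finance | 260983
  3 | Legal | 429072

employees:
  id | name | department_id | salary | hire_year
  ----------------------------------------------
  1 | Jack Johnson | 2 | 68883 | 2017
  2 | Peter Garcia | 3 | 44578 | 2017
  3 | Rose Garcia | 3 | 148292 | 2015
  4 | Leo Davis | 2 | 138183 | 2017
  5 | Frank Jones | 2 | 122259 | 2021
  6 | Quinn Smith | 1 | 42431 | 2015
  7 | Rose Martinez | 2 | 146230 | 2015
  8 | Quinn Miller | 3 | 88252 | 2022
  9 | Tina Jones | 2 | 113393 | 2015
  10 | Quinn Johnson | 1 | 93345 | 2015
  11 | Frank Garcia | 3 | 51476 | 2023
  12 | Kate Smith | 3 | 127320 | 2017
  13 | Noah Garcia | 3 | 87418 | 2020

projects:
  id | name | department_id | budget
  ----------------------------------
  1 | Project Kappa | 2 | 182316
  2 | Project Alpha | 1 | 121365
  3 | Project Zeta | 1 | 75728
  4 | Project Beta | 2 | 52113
SELECT hire_year, MAX(salary) AS max_salary FROM employees GROUP BY hire_year

Execution result:
hire_year | max_salary
2015 | 148292
2017 | 138183
2020 | 87418
2021 | 122259
2022 | 88252
2023 | 51476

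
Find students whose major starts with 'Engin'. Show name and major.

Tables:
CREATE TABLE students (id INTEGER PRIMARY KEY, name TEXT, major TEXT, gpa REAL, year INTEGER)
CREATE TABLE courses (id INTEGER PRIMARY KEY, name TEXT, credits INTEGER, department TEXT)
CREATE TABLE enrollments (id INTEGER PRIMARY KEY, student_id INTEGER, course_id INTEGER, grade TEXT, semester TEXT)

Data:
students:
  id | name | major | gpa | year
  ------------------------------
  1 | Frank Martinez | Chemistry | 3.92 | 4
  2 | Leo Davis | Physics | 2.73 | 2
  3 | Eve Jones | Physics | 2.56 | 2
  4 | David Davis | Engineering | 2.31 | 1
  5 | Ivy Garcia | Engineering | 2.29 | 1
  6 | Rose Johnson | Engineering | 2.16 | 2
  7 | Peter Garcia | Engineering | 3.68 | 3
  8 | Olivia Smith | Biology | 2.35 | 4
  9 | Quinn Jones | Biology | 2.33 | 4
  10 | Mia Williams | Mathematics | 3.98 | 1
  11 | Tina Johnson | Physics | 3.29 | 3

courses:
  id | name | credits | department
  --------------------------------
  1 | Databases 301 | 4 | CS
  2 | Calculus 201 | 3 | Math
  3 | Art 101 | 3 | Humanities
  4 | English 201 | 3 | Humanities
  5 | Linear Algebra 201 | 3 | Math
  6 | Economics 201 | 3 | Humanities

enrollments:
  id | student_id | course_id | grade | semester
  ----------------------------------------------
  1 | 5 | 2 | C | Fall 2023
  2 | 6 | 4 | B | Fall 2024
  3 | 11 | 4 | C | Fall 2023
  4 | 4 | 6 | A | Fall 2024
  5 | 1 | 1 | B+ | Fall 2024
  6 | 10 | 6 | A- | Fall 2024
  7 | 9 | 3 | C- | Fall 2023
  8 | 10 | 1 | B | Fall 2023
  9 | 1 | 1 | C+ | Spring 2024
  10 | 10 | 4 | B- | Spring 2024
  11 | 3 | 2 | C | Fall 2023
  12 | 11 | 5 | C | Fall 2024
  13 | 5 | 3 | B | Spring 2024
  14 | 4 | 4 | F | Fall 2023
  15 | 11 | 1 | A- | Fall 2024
SELECT name, major FROM students WHERE major LIKE 'Engin%'

Execution result:
name | major
David Davis | Engineering
Ivy Garcia | Engineering
Rose Johnson | Engineering
Peter Garcia | Engineering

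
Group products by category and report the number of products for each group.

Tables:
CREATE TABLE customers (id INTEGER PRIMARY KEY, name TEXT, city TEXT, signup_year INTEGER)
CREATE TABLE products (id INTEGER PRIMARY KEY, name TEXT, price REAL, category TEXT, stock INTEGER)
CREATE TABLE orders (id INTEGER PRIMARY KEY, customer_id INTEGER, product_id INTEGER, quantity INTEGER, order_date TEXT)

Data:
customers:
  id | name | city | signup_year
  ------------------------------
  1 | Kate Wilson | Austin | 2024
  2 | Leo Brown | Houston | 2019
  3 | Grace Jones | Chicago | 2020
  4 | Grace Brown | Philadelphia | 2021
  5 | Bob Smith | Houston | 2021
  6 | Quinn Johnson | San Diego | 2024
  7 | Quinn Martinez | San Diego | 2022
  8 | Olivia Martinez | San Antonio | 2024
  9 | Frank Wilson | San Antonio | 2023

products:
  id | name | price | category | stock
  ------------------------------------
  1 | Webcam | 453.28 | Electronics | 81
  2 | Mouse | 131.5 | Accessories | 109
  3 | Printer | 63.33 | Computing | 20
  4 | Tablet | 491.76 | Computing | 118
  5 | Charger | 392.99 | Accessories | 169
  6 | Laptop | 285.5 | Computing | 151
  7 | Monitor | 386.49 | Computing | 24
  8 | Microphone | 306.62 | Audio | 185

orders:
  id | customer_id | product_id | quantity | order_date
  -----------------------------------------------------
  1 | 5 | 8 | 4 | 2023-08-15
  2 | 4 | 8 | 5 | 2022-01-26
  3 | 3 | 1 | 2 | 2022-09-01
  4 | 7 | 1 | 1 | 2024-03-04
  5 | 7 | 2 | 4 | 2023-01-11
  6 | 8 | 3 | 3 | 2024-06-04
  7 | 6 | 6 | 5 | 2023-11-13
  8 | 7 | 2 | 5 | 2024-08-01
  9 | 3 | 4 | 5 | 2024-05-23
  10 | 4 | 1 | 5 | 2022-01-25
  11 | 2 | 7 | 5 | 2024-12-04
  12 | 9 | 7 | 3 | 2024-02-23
SELECT category, COUNT(*) AS n FROM products GROUP BY category

Execution result:
category | n
Accessories | 2
Audio | 1
Computing | 4
Electronics | 1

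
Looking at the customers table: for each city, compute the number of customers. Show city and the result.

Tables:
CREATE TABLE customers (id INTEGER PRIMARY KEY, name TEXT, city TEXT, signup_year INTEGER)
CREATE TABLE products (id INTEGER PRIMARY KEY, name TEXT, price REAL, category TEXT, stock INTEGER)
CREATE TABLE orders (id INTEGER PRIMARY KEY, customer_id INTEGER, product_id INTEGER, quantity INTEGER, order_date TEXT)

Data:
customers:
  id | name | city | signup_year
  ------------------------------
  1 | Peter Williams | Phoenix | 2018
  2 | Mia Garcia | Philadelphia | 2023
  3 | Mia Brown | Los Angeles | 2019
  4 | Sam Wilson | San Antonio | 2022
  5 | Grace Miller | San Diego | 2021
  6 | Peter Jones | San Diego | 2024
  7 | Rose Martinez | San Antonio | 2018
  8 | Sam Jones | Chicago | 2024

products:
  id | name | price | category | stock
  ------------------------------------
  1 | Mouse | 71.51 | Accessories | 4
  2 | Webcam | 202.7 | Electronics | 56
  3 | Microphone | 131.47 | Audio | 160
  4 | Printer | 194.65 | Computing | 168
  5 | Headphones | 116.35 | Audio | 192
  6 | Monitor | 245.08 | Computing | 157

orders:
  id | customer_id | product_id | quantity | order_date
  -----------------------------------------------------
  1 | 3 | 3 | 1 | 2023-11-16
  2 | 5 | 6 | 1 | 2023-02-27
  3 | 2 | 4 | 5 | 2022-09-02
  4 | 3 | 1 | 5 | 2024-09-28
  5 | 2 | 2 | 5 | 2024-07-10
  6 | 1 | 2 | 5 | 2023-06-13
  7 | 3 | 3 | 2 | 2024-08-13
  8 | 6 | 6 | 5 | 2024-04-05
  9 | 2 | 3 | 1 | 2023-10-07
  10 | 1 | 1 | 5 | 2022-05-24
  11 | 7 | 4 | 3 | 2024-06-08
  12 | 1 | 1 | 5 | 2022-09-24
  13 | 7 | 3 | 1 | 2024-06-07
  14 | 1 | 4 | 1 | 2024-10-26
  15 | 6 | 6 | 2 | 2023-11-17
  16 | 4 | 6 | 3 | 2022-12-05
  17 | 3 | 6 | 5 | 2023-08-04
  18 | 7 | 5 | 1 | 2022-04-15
SELECT city, COUNT(*) AS n FROM customers GROUP BY city

Execution result:
city | n
Chicago | 1
Los Angeles | 1
Philadelphia | 1
Phoenix | 1
San Antonio | 2
San Diego | 2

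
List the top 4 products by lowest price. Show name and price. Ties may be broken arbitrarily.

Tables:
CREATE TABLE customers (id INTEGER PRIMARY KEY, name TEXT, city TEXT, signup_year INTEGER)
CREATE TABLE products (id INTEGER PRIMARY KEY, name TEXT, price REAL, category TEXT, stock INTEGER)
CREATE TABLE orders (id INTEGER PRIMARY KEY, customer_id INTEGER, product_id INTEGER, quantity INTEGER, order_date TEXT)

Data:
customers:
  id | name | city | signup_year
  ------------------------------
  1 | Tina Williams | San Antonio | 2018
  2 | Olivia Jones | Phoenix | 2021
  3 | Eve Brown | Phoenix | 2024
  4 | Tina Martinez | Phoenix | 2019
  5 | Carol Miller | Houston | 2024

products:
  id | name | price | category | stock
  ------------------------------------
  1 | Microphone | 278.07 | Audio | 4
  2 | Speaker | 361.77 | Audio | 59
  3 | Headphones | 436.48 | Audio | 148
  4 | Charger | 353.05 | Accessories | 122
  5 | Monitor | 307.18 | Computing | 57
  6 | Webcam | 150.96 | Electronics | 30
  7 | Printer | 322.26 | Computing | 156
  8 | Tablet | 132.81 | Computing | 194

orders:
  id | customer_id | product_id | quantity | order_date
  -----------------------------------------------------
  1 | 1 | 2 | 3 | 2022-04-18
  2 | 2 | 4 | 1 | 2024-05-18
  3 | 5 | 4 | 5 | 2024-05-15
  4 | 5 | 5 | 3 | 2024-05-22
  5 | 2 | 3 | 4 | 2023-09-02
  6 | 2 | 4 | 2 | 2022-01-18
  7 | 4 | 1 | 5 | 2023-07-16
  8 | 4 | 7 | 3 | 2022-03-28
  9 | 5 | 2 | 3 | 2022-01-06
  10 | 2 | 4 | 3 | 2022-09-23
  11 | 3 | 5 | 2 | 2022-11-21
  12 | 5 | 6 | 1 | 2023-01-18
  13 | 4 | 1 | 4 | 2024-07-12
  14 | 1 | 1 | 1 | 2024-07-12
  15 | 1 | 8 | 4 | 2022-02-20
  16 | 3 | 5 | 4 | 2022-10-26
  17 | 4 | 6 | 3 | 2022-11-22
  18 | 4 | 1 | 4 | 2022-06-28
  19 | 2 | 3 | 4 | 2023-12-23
SELECT name, price FROM products ORDER BY price ASC LIMIT 4

Execution result:
name | price
Tablet | 132.81
Webcam | 150.96
Microphone | 278.07
Monitor | 307.18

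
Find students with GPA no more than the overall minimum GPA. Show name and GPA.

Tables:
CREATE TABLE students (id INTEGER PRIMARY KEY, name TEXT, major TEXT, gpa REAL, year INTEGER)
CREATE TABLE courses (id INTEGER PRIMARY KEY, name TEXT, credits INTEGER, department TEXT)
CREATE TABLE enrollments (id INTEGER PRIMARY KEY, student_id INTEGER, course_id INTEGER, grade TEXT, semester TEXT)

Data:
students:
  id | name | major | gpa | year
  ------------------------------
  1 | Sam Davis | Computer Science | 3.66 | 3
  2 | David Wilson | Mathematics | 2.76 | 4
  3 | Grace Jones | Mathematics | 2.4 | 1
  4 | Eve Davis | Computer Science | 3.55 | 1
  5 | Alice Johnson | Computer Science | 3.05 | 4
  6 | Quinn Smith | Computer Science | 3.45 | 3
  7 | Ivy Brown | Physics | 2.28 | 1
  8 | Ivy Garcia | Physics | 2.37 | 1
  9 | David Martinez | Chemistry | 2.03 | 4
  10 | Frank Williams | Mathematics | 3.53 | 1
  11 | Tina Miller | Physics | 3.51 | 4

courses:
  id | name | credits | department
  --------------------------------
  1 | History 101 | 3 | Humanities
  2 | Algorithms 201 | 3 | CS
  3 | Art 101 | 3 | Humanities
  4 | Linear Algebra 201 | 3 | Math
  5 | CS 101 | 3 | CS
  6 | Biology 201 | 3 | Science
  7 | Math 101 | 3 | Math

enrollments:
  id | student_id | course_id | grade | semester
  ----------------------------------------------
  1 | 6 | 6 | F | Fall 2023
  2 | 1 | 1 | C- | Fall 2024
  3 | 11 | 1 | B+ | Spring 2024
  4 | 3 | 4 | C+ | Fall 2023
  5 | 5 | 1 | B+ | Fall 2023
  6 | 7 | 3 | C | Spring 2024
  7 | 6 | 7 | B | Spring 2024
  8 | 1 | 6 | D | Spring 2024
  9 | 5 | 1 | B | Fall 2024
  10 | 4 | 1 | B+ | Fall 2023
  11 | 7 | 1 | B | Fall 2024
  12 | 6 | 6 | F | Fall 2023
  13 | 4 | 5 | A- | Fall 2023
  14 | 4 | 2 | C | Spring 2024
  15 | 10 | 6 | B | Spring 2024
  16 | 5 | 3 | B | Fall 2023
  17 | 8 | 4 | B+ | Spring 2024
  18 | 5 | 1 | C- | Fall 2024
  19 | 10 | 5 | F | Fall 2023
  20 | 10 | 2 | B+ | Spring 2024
SELECT name, gpa FROM students WHERE gpa <= (SELECT MIN(gpa) FROM students)

Execution result:
name | gpa
David Martinez | 2.03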